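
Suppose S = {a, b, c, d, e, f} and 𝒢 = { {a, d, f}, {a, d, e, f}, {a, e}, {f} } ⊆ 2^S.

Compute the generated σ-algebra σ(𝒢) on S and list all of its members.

Start: 𝒢 ∪ {∅, S} = { ∅, {f}, {a, e}, {a, d, f}, {a, d, e, f}, S }.
Pass 1: +5 →
  {b, c}  = ᶜ of {a, d, e, f}
  {a, e, f}  = {a, e} ∪ {f}
  {b, c, e}  = ᶜ of {a, d, f}
  {b, c, d, f}  = ᶜ of {a, e}
  {a, b, c, d, e}  = ᶜ of {f}
  (now 11)
Pass 2 (7 new):
  {b, c, d}  = ᶜ of {a, e, f}
  {b, c, f}  = {f} ∪ {b, c}
  {a, b, c, e}  = {b, c, e} ∪ {a, e}
  {b, c, e, f}  = {f} ∪ {b, c, e}
  {a, b, c, d, f}  = {a, d, f} ∪ {b, c}
  {a, b, c, e, f}  = {b, c, e} ∪ {a, e, f}
  {b, c, d, e, f}  = {b, c, e} ∪ {b, c, d, f}
  (now 18)
Pass 3 (7 new):
  {a}  = ᶜ of {b, c, d, e, f}
  {d}  = ᶜ of {a, b, c, e, f}
  {e}  = ᶜ of {a, b, c, d, f}
  {a, d}  = ᶜ of {b, c, e, f}
  {d, f}  = ᶜ of {a, b, c, e}
  {a, d, e}  = ᶜ of {b, c, f}
  {b, c, d, e}  = {b, c, e} ∪ {b, c, d}
  (now 25)
Pass 4: 7 new —
  {a, f}  = ᶜ of {b, c, d, e}
  {d, e}  = {e} ∪ {d}
  {e, f}  = {f} ∪ {e}
  {a, b, c}  = {a} ∪ {b, c}
  {d, e, f}  = {e} ∪ {d, f}
  {a, b, c, d}  = {a} ∪ {b, c, d}
  {a, b, c, f}  = {a} ∪ {b, c, f}
  (now 32)
Pass 5: already closed under ᶜ and ∪.

σ(𝒢) = { ∅, {a}, {d}, {e}, {f}, {a, d}, {a, e}, {a, f}, {b, c}, {d, e}, {d, f}, {e, f}, {a, b, c}, {a, d, e}, {a, d, f}, {a, e, f}, {b, c, d}, {b, c, e}, {b, c, f}, {d, e, f}, {a, b, c, d}, {a, b, c, e}, {a, b, c, f}, {a, d, e, f}, {b, c, d, e}, {b, c, d, f}, {b, c, e, f}, {a, b, c, d, e}, {a, b, c, d, f}, {a, b, c, e, f}, {b, c, d, e, f}, S }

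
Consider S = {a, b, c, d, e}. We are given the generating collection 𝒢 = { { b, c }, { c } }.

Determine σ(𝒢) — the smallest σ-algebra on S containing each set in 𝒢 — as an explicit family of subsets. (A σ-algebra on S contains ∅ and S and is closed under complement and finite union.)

|σ(𝒢)| = 8.  σ(𝒢) = { {  }, { b }, { c }, { b, c }, { a, d, e }, { a, b, d, e }, { a, c, d, e }, S }

Trace:
Begin from { {  }, { c }, { b, c }, S } (that is, 𝒢 plus ∅ and S).
Pass 1: +2 →
  { a, d, e }  = ᶜ of { b, c }
  { a, b, d, e }  = ᶜ of { c }
Pass 2 (1 new):
  { a, c, d, e }  = { a, d, e } ∪ { c }
Pass 3 adds 1:
  { b }  = ᶜ of { a, c, d, e }
Pass 4: closed — nothing new.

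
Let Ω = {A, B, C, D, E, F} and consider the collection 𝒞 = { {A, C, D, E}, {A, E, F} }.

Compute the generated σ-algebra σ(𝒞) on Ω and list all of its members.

Seed the family with 𝒞 together with ∅ and Ω: { ∅, {A, E, F}, {A, C, D, E}, Ω }.
Step 1: 3 new —
  {B, F}  = complement {A, C, D, E}
  {B, C, D}  = complement {A, E, F}
  {A, C, D, E, F}  = {A, C, D, E} ∪ {A, E, F}
  [7 total]
Step 2: 4 new —
  {B}  = complement {A, C, D, E, F}
  {A, B, E, F}  = {A, E, F} ∪ {B, F}
  {B, C, D, F}  = {B, C, D} ∪ {B, F}
  {A, B, C, D, E}  = {B, C, D} ∪ {A, C, D, E}
  [11 total]
Step 3: 3 new —
  {F}  = complement {A, B, C, D, E}
  {A, E}  = complement {B, C, D, F}
  {C, D}  = complement {A, B, E, F}
  [14 total]
Step 4 (2 new):
  {A, B, E}  = {A, E} ∪ {B}
  {C, D, F}  = {C, D} ∪ {F}
  [16 total]
After Step 5 the family is unchanged; done.

|σ(𝒞)| = 16.  σ(𝒞) = { ∅, {B}, {F}, {A, E}, {B, F}, {C, D}, {A, B, E}, {A, E, F}, {B, C, D}, {C, D, F}, {A, B, E, F}, {A, C, D, E}, {B, C, D, F}, {A, B, C, D, E}, {A, C, D, E, F}, Ω }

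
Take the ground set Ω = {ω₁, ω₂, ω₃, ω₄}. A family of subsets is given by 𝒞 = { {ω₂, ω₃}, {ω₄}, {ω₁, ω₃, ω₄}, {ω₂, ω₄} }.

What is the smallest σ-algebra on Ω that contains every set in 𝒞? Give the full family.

σ(𝒞) (16 sets): { {}, {ω₁}, {ω₂}, {ω₃}, {ω₄}, {ω₁, ω₂}, {ω₁, ω₃}, {ω₁, ω₄}, {ω₂, ω₃}, {ω₂, ω₄}, {ω₃, ω₄}, {ω₁, ω₂, ω₃}, {ω₁, ω₂, ω₄}, {ω₁, ω₃, ω₄}, {ω₂, ω₃, ω₄}, Ω }

Trace:
Start: 𝒞 ∪ {∅, Ω} = { {}, {ω₄}, {ω₂, ω₃}, {ω₂, ω₄}, {ω₁, ω₃, ω₄}, Ω }.
Iteration 1 (5 new):
  {ω₂}  = ᶜ of {ω₁, ω₃, ω₄}
  {ω₁, ω₃}  = ᶜ of {ω₂, ω₄}
  {ω₁, ω₄}  = ᶜ of {ω₂, ω₃}
  {ω₁, ω₂, ω₃}  = ᶜ of {ω₄}
  {ω₂, ω₃, ω₄}  = {ω₂, ω₃} ∪ {ω₄}
  — 11 sets.
Iteration 2 adds 2:
  {ω₁}  = ᶜ of {ω₂, ω₃, ω₄}
  {ω₁, ω₂, ω₄}  = {ω₂} ∪ {ω₁, ω₄}
  — 13 sets.
Iteration 3. New:
  {ω₃}  = ᶜ of {ω₁, ω₂, ω₄}
  {ω₁, ω₂}  = {ω₂} ∪ {ω₁}
  — 15 sets.
Iteration 4: +1 →
  {ω₃, ω₄}  = ᶜ of {ω₁, ω₂}
  — 16 sets.
Iteration 5: closed — nothing new.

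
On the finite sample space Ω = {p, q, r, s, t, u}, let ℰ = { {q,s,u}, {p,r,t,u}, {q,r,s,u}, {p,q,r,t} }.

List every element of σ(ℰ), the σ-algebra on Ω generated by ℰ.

Begin from { ∅, {q,s,u}, {p,q,r,t}, {p,r,t,u}, {q,r,s,u}, Ω } (that is, ℰ plus ∅ and Ω).
Pass 1 (5 new):
  {p,t}  = Ω∖{q,r,s,u}
  {q,s}  = Ω∖{p,r,t,u}
  {s,u}  = Ω∖{p,q,r,t}
  {p,r,t}  = Ω∖{q,s,u}
  {p,q,r,t,u}  = {p,r,t,u} ∪ {p,q,r,t}
Pass 2. New:
  {s}  = Ω∖{p,q,r,t,u}
  {p,q,s,t}  = {p,t} ∪ {q,s}
  {p,s,t,u}  = {p,t} ∪ {s,u}
  {p,q,r,s,t}  = {p,r,t} ∪ {q,s}
  {p,q,s,t,u}  = {q,s,u} ∪ {p,t}
  {p,r,s,t,u}  = {p,r,t,u} ∪ {s,u}
Pass 3: +7 →
  {q}  = Ω∖{p,r,s,t,u}
  {r}  = Ω∖{p,q,s,t,u}
  {u}  = Ω∖{p,q,r,s,t}
  {q,r}  = Ω∖{p,s,t,u}
  {r,u}  = Ω∖{p,q,s,t}
  {p,s,t}  = {p,t} ∪ {s}
  {p,r,s,t}  = {s} ∪ {p,r,t}
Pass 4 adds 7:
  {q,u}  = Ω∖{p,r,s,t}
  {r,s}  = {r} ∪ {s}
  {p,q,t}  = {q} ∪ {p,t}
  {p,t,u}  = {u} ∪ {p,t}
  {q,r,s}  = {r} ∪ {q,s}
  {q,r,u}  = Ω∖{p,s,t}
  {r,s,u}  = {r} ∪ {s,u}
Pass 5. New:
  {p,q,t,u}  = Ω∖{r,s}
Pass 6: closed — nothing new.

Therefore σ(ℰ) = { ∅, {q}, {r}, {s}, {u}, {p,t}, {q,r}, {q,s}, {q,u}, {r,s}, {r,u}, {s,u}, {p,q,t}, {p,r,t}, {p,s,t}, {p,t,u}, {q,r,s}, {q,r,u}, {q,s,u}, {r,s,u}, {p,q,r,t}, {p,q,s,t}, {p,q,t,u}, {p,r,s,t}, {p,r,t,u}, {p,s,t,u}, {q,r,s,u}, {p,q,r,s,t}, {p,q,r,t,u}, {p,q,s,t,u}, {p,r,s,t,u}, Ω } (|σ(ℰ)| = 32).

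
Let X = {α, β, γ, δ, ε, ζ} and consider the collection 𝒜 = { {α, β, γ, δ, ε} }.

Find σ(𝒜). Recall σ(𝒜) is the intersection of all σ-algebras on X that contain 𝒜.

Start: 𝒜 ∪ {∅, X} = { {}, {α, β, γ, δ, ε}, X }.
Round 1 adds 1:
  {ζ}  = ᶜ of {α, β, γ, δ, ε}
Round 2 adds nothing — fixpoint reached.

σ(𝒜) = { {}, {ζ}, {α, β, γ, δ, ε}, X }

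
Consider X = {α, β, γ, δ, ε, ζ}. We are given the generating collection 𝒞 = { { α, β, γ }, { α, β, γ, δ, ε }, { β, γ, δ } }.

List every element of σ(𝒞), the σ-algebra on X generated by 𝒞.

|σ(𝒞)| = 32.  σ(𝒞) = { {  }, { α }, { δ }, { ε }, { ζ }, { α, δ }, { α, ε }, { α, ζ }, { β, γ }, { δ, ε }, { δ, ζ }, { ε, ζ }, { α, β, γ }, { α, δ, ε }, { α, δ, ζ }, { α, ε, ζ }, { β, γ, δ }, { β, γ, ε }, { β, γ, ζ }, { δ, ε, ζ }, { α, β, γ, δ }, { α, β, γ, ε }, { α, β, γ, ζ }, { α, δ, ε, ζ }, { β, γ, δ, ε }, { β, γ, δ, ζ }, { β, γ, ε, ζ }, { α, β, γ, δ, ε }, { α, β, γ, δ, ζ }, { α, β, γ, ε, ζ }, { β, γ, δ, ε, ζ }, X }

Derivation:
Take S₀ = 𝒞 ∪ {∅, X} = { {  }, { α, β, γ }, { β, γ, δ }, { α, β, γ, δ, ε }, X }.
Pass 1 adds 4:
  { ζ }  = ᶜ of { α, β, γ, δ, ε }
  { α, ε, ζ }  = ᶜ of { β, γ, δ }
  { δ, ε, ζ }  = ᶜ of { α, β, γ }
  { α, β, γ, δ }  = { β, γ, δ } ∪ { α, β, γ }
  — 9 sets.
Pass 2: 7 new —
  { ε, ζ }  = ᶜ of { α, β, γ, δ }
  { α, β, γ, ζ }  = { α, β, γ } ∪ { ζ }
  { α, δ, ε, ζ }  = { α, ε, ζ } ∪ { δ, ε, ζ }
  { β, γ, δ, ζ }  = { β, γ, δ } ∪ { ζ }
  { α, β, γ, δ, ζ }  = { ζ } ∪ { α, β, γ, δ }
  { α, β, γ, ε, ζ }  = { α, β, γ } ∪ { α, ε, ζ }
  { β, γ, δ, ε, ζ }  = { β, γ, δ } ∪ { δ, ε, ζ }
  — 16 sets.
Pass 3 (6 new):
  { α }  = ᶜ of { β, γ, δ, ε, ζ }
  { δ }  = ᶜ of { α, β, γ, ε, ζ }
  { ε }  = ᶜ of { α, β, γ, δ, ζ }
  { α, ε }  = ᶜ of { β, γ, δ, ζ }
  { β, γ }  = ᶜ of { α, δ, ε, ζ }
  { δ, ε }  = ᶜ of { α, β, γ, ζ }
  — 22 sets.
Pass 4 (9 new):
  { α, δ }  = { α } ∪ { δ }
  { α, ζ }  = { α } ∪ { ζ }
  { δ, ζ }  = { ζ } ∪ { δ }
  { α, δ, ε }  = { α } ∪ { δ, ε }
  { β, γ, ε }  = { ε } ∪ { β, γ }
  { β, γ, ζ }  = { ζ } ∪ { β, γ }
  { α, β, γ, ε }  = { α, β, γ } ∪ { ε }
  { β, γ, δ, ε }  = { β, γ, δ } ∪ { ε }
  { β, γ, ε, ζ }  = { ε, ζ } ∪ { β, γ }
  — 31 sets.
Pass 5: +1 →
  { α, δ, ζ }  = ᶜ of { β, γ, ε }
  — 32 sets.
Pass 6: already closed under ᶜ and ∪.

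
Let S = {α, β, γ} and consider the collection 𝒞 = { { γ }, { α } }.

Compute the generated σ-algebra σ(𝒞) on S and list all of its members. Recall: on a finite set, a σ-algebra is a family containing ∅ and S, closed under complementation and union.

Start: 𝒞 ∪ {∅, S} = { ∅, { α }, { γ }, S }.
Iteration 1. New:
  { α, β }  = complement { γ }
  { α, γ }  = { γ } ∪ { α }
  { β, γ }  = complement { α }
  — 7 sets.
Iteration 2 (1 new):
  { β }  = complement { α, γ }
  — 8 sets.
Iteration 3 adds nothing — fixpoint reached.

σ(𝒞) = { ∅, { α }, { β }, { γ }, { α, β }, { α, γ }, { β, γ }, S }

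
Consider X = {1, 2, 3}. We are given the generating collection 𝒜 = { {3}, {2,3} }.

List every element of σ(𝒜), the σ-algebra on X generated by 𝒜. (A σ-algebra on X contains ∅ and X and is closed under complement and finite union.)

Begin from { {}, {3}, {2,3}, X } (that is, 𝒜 plus ∅ and X).
Iteration 1: 2 new —
  {1}  = X∖{2,3}
  {1,2}  = X∖{3}
  [6 total]
Iteration 2 (1 new):
  {1,3}  = {3} ∪ {1}
  [7 total]
Iteration 3: 1 new —
  {2}  = X∖{1,3}
  [8 total]
After Iteration 4 the family is unchanged; done.

σ(𝒜) = { {}, {1}, {2}, {3}, {1,2}, {1,3}, {2,3}, X }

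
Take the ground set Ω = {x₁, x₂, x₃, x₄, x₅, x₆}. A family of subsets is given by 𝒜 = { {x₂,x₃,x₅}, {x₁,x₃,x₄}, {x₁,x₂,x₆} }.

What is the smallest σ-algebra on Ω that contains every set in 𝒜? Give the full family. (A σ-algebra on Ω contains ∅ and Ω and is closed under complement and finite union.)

σ(𝒜) = { ∅, {x₁}, {x₂}, {x₃}, {x₄}, {x₅}, {x₆}, {x₁,x₂}, {x₁,x₃}, {x₁,x₄}, {x₁,x₅}, {x₁,x₆}, {x₂,x₃}, {x₂,x₄}, {x₂,x₅}, {x₂,x₆}, {x₃,x₄}, {x₃,x₅}, {x₃,x₆}, {x₄,x₅}, {x₄,x₆}, {x₅,x₆}, {x₁,x₂,x₃}, {x₁,x₂,x₄}, {x₁,x₂,x₅}, {x₁,x₂,x₆}, {x₁,x₃,x₄}, {x₁,x₃,x₅}, {x₁,x₃,x₆}, {x₁,x₄,x₅}, {x₁,x₄,x₆}, {x₁,x₅,x₆}, {x₂,x₃,x₄}, {x₂,x₃,x₅}, {x₂,x₃,x₆}, {x₂,x₄,x₅}, {x₂,x₄,x₆}, {x₂,x₅,x₆}, {x₃,x₄,x₅}, {x₃,x₄,x₆}, {x₃,x₅,x₆}, {x₄,x₅,x₆}, {x₁,x₂,x₃,x₄}, {x₁,x₂,x₃,x₅}, {x₁,x₂,x₃,x₆}, {x₁,x₂,x₄,x₅}, {x₁,x₂,x₄,x₆}, {x₁,x₂,x₅,x₆}, {x₁,x₃,x₄,x₅}, {x₁,x₃,x₄,x₆}, {x₁,x₃,x₅,x₆}, {x₁,x₄,x₅,x₆}, {x₂,x₃,x₄,x₅}, {x₂,x₃,x₄,x₆}, {x₂,x₃,x₅,x₆}, {x₂,x₄,x₅,x₆}, {x₃,x₄,x₅,x₆}, {x₁,x₂,x₃,x₄,x₅}, {x₁,x₂,x₃,x₄,x₆}, {x₁,x₂,x₃,x₅,x₆}, {x₁,x₂,x₄,x₅,x₆}, {x₁,x₃,x₄,x₅,x₆}, {x₂,x₃,x₄,x₅,x₆}, Ω }

Check:
Start: 𝒜 ∪ {∅, Ω} = { ∅, {x₁,x₂,x₆}, {x₁,x₃,x₄}, {x₂,x₃,x₅}, Ω }.
Iteration 1: +6 →
  {x₁,x₄,x₆}  = Ω∖{x₂,x₃,x₅}
  {x₂,x₅,x₆}  = Ω∖{x₁,x₃,x₄}
  {x₃,x₄,x₅}  = Ω∖{x₁,x₂,x₆}
  {x₁,x₂,x₃,x₄,x₅}  = {x₁,x₃,x₄} ∪ {x₂,x₃,x₅}
  {x₁,x₂,x₃,x₄,x₆}  = {x₁,x₃,x₄} ∪ {x₁,x₂,x₆}
  {x₁,x₂,x₃,x₅,x₆}  = {x₂,x₃,x₅} ∪ {x₁,x₂,x₆}
Iteration 2: +12 →
  {x₄}  = Ω∖{x₁,x₂,x₃,x₅,x₆}
  {x₅}  = Ω∖{x₁,x₂,x₃,x₄,x₆}
  {x₆}  = Ω∖{x₁,x₂,x₃,x₄,x₅}
  {x₁,x₂,x₄,x₆}  = {x₁,x₄,x₆} ∪ {x₁,x₂,x₆}
  {x₁,x₂,x₅,x₆}  = {x₂,x₅,x₆} ∪ {x₁,x₂,x₆}
  {x₁,x₃,x₄,x₅}  = {x₃,x₄,x₅} ∪ {x₁,x₃,x₄}
  {x₁,x₃,x₄,x₆}  = {x₁,x₄,x₆} ∪ {x₁,x₃,x₄}
  {x₂,x₃,x₄,x₅}  = {x₃,x₄,x₅} ∪ {x₂,x₃,x₅}
  {x₂,x₃,x₅,x₆}  = {x₂,x₅,x₆} ∪ {x₂,x₃,x₅}
  {x₁,x₂,x₄,x₅,x₆}  = {x₂,x₅,x₆} ∪ {x₁,x₄,x₆}
  {x₁,x₃,x₄,x₅,x₆}  = {x₃,x₄,x₅} ∪ {x₁,x₄,x₆}
  {x₂,x₃,x₄,x₅,x₆}  = {x₃,x₄,x₅} ∪ {x₂,x₅,x₆}
Iteration 3 adds 15:
  {x₁}  = Ω∖{x₂,x₃,x₄,x₅,x₆}
  {x₂}  = Ω∖{x₁,x₃,x₄,x₅,x₆}
  {x₃}  = Ω∖{x₁,x₂,x₄,x₅,x₆}
  {x₁,x₄}  = Ω∖{x₂,x₃,x₅,x₆}
  {x₁,x₆}  = Ω∖{x₂,x₃,x₄,x₅}
  {x₂,x₅}  = Ω∖{x₁,x₃,x₄,x₆}
  {x₂,x₆}  = Ω∖{x₁,x₃,x₄,x₅}
  {x₃,x₄}  = Ω∖{x₁,x₂,x₅,x₆}
  {x₃,x₅}  = Ω∖{x₁,x₂,x₄,x₆}
  {x₄,x₅}  = {x₅} ∪ {x₄}
  {x₄,x₆}  = {x₆} ∪ {x₄}
  {x₅,x₆}  = {x₆} ∪ {x₅}
  {x₁,x₄,x₅,x₆}  = {x₁,x₄,x₆} ∪ {x₅}
  {x₂,x₄,x₅,x₆}  = {x₂,x₅,x₆} ∪ {x₄}
  {x₃,x₄,x₅,x₆}  = {x₃,x₄,x₅} ∪ {x₆}
Iteration 4: 25 new —
  {x₁,x₂}  = Ω∖{x₃,x₄,x₅,x₆}
  {x₁,x₃}  = Ω∖{x₂,x₄,x₅,x₆}
  {x₁,x₅}  = {x₁} ∪ {x₅}
  {x₂,x₃}  = Ω∖{x₁,x₄,x₅,x₆}
  {x₂,x₄}  = {x₂} ∪ {x₄}
  {x₃,x₆}  = {x₃} ∪ {x₆}
  {x₁,x₂,x₄}  = {x₂} ∪ {x₁,x₄}
  {x₁,x₂,x₅}  = {x₁} ∪ {x₂,x₅}
  {x₁,x₃,x₅}  = {x₃,x₅} ∪ {x₁}
  {x₁,x₃,x₆}  = {x₁,x₆} ∪ {x₃}
  {x₁,x₄,x₅}  = {x₄,x₅} ∪ {x₁}
  {x₁,x₅,x₆}  = {x₁,x₆} ∪ {x₅,x₆}
  {x₂,x₃,x₄}  = {x₃,x₄} ∪ {x₂}
  {x₂,x₃,x₆}  = {x₂,x₆} ∪ {x₃}
  {x₂,x₄,x₅}  = {x₂} ∪ {x₄,x₅}
  {x₂,x₄,x₆}  = {x₂} ∪ {x₄,x₆}
  {x₃,x₄,x₆}  = {x₃,x₄} ∪ {x₄,x₆}
  {x₃,x₅,x₆}  = {x₃,x₅} ∪ {x₅,x₆}
  {x₄,x₅,x₆}  = {x₄,x₅} ∪ {x₅,x₆}
  {x₁,x₂,x₃,x₄}  = Ω∖{x₅,x₆}
  {x₁,x₂,x₃,x₅}  = Ω∖{x₄,x₆}
  {x₁,x₂,x₃,x₆}  = Ω∖{x₄,x₅}
  {x₁,x₂,x₄,x₅}  = {x₂,x₅} ∪ {x₁,x₄}
  {x₁,x₃,x₅,x₆}  = {x₁,x₆} ∪ {x₃,x₅}
  {x₂,x₃,x₄,x₆}  = {x₃,x₄} ∪ {x₂,x₆}
Iteration 5 (1 new):
  {x₁,x₂,x₃}  = Ω∖{x₄,x₅,x₆}
Iteration 6: closed — nothing new.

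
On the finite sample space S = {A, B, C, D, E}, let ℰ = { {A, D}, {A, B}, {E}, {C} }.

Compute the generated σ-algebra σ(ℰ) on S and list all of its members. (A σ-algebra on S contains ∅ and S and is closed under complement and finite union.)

|σ(ℰ)| = 32.  σ(ℰ) = { {}, {A}, {B}, {C}, {D}, {E}, {A, B}, {A, C}, {A, D}, {A, E}, {B, C}, {B, D}, {B, E}, {C, D}, {C, E}, {D, E}, {A, B, C}, {A, B, D}, {A, B, E}, {A, C, D}, {A, C, E}, {A, D, E}, {B, C, D}, {B, C, E}, {B, D, E}, {C, D, E}, {A, B, C, D}, {A, B, C, E}, {A, B, D, E}, {A, C, D, E}, {B, C, D, E}, S }

Derivation:
Start: ℰ ∪ {∅, S} = { {}, {C}, {E}, {A, B}, {A, D}, S }.
Round 1: +10 →
  {C, E}  = {C} ∪ {E}
  {A, B, C}  = {C} ∪ {A, B}
  {A, B, D}  = {A, D} ∪ {A, B}
  {A, B, E}  = {A, B} ∪ {E}
  {A, C, D}  = {C} ∪ {A, D}
  {A, D, E}  = {A, D} ∪ {E}
  {B, C, E}  = S∖{A, D}
  {C, D, E}  = S∖{A, B}
  {A, B, C, D}  = S∖{E}
  {A, B, D, E}  = S∖{C}
  (now 16)
Round 2 (7 new):
  {B, C}  = S∖{A, D, E}
  {B, E}  = S∖{A, C, D}
  {C, D}  = S∖{A, B, E}
  {D, E}  = S∖{A, B, C}
  {A, B, C, E}  = {A, B, C} ∪ {E}
  {A, C, D, E}  = {A, D, E} ∪ {C, D, E}
  {B, C, D, E}  = {C, D, E} ∪ {B, C, E}
  (now 23)
Round 3 (5 new):
  {A}  = S∖{B, C, D, E}
  {B}  = S∖{A, C, D, E}
  {D}  = S∖{A, B, C, E}
  {B, C, D}  = {C, D} ∪ {B, C}
  {B, D, E}  = {B, E} ∪ {D, E}
  (now 28)
Round 4 (4 new):
  {A, C}  = S∖{B, D, E}
  {A, E}  = S∖{B, C, D}
  {B, D}  = {B} ∪ {D}
  {A, C, E}  = {C, E} ∪ {A}
  (now 32)
Round 5: no new sets; the family is a σ-algebra.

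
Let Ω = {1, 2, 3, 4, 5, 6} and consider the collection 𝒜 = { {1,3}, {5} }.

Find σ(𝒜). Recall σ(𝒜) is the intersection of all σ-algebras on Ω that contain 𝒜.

σ(𝒜) = { ∅, {5}, {1,3}, {1,3,5}, {2,4,6}, {2,4,5,6}, {1,2,3,4,6}, Ω }

Trace:
Begin from { ∅, {5}, {1,3}, Ω } (that is, 𝒜 plus ∅ and Ω).
Step 1 adds 3:
  {1,3,5}  = {1,3} ∪ {5}
  {2,4,5,6}  = complement {1,3}
  {1,2,3,4,6}  = complement {5}
Step 2: +1 →
  {2,4,6}  = complement {1,3,5}
Step 3: no new sets; the family is a σ-algebra.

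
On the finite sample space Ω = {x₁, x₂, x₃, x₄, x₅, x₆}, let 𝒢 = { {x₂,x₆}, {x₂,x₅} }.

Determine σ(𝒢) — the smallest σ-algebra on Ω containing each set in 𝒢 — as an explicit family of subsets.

Seed the family with 𝒢 together with ∅ and Ω: { {}, {x₂,x₅}, {x₂,x₆}, Ω }.
Round 1: +3 →
  {x₂,x₅,x₆}  = {x₂,x₆} ∪ {x₂,x₅}
  {x₁,x₃,x₄,x₅}  = complement {x₂,x₆}
  {x₁,x₃,x₄,x₆}  = complement {x₂,x₅}
  |family| = 7
Round 2. New:
  {x₁,x₃,x₄}  = complement {x₂,x₅,x₆}
  {x₁,x₂,x₃,x₄,x₅}  = {x₂,x₅} ∪ {x₁,x₃,x₄,x₅}
  {x₁,x₂,x₃,x₄,x₆}  = {x₁,x₃,x₄,x₆} ∪ {x₂,x₆}
  {x₁,x₃,x₄,x₅,x₆}  = {x₁,x₃,x₄,x₅} ∪ {x₁,x₃,x₄,x₆}
  |family| = 11
Round 3 adds 3:
  {x₂}  = complement {x₁,x₃,x₄,x₅,x₆}
  {x₅}  = complement {x₁,x₂,x₃,x₄,x₆}
  {x₆}  = complement {x₁,x₂,x₃,x₄,x₅}
  |family| = 14
Round 4. New:
  {x₅,x₆}  = {x₅} ∪ {x₆}
  {x₁,x₂,x₃,x₄}  = {x₁,x₃,x₄} ∪ {x₂}
  |family| = 16
Round 5: already closed under ᶜ and ∪.

Hence σ(𝒢) has 16 members: { {}, {x₂}, {x₅}, {x₆}, {x₂,x₅}, {x₂,x₆}, {x₅,x₆}, {x₁,x₃,x₄}, {x₂,x₅,x₆}, {x₁,x₂,x₃,x₄}, {x₁,x₃,x₄,x₅}, {x₁,x₃,x₄,x₆}, {x₁,x₂,x₃,x₄,x₅}, {x₁,x₂,x₃,x₄,x₆}, {x₁,x₃,x₄,x₅,x₆}, Ω }.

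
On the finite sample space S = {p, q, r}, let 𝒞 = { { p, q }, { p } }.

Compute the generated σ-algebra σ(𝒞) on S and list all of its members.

Answer: σ(𝒞) = { {}, { p }, { q }, { r }, { p, q }, { p, r }, { q, r }, S }

Trace:
Start: 𝒞 ∪ {∅, S} = { {}, { p }, { p, q }, S }.
Round 1 (2 new):
  { r }  = { p, q }ᶜ
  { q, r }  = { p }ᶜ
  [6 total]
Round 2. New:
  { p, r }  = { r } ∪ { p }
  [7 total]
Round 3 adds 1:
  { q }  = { p, r }ᶜ
  [8 total]
Round 4: no new sets; the family is a σ-algebra.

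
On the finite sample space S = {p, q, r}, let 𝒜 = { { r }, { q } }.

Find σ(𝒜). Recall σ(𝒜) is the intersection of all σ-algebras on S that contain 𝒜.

Start: 𝒜 ∪ {∅, S} = { {  }, { q }, { r }, S }.
Step 1: 3 new —
  { p, q }  = complement { r }
  { p, r }  = complement { q }
  { q, r }  = { r } ∪ { q }
  |family| = 7
Step 2: +1 →
  { p }  = complement { q, r }
  |family| = 8
After Step 3 the family is unchanged; done.

Therefore σ(𝒜) = { {  }, { p }, { q }, { r }, { p, q }, { p, r }, { q, r }, S } (|σ(𝒜)| = 8).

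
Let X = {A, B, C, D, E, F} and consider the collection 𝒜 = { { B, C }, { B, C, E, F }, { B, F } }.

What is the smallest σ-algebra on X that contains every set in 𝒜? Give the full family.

Start: 𝒜 ∪ {∅, X} = { {}, { B, C }, { B, F }, { B, C, E, F }, X }.
Iteration 1 (4 new):
  { A, D }  = X∖{ B, C, E, F }
  { B, C, F }  = { B, C } ∪ { B, F }
  { A, C, D, E }  = X∖{ B, F }
  { A, D, E, F }  = X∖{ B, C }
  [9 total]
Iteration 2. New:
  { A, D, E }  = X∖{ B, C, F }
  { A, B, C, D }  = { B, C } ∪ { A, D }
  { A, B, D, F }  = { B, F } ∪ { A, D }
  { A, B, C, D, E }  = { B, C } ∪ { A, C, D, E }
  { A, B, C, D, F }  = { B, C, F } ∪ { A, D }
  { A, B, D, E, F }  = { A, D, E, F } ∪ { B, F }
  { A, C, D, E, F }  = { A, D, E, F } ∪ { A, C, D, E }
  [16 total]
Iteration 3 adds 6:
  { B }  = X∖{ A, C, D, E, F }
  { C }  = X∖{ A, B, D, E, F }
  { E }  = X∖{ A, B, C, D, F }
  { F }  = X∖{ A, B, C, D, E }
  { C, E }  = X∖{ A, B, D, F }
  { E, F }  = X∖{ A, B, C, D }
  [22 total]
Iteration 4. New:
  { B, E }  = { B } ∪ { E }
  { C, F }  = { F } ∪ { C }
  { A, B, D }  = { B } ∪ { A, D }
  { A, C, D }  = { C } ∪ { A, D }
  { A, D, F }  = { F } ∪ { A, D }
  { B, C, E }  = { B } ∪ { C, E }
  { B, E, F }  = { E, F } ∪ { B }
  { C, E, F }  = { E, F } ∪ { C }
  { A, B, D, E }  = { A, D, E } ∪ { B }
  [31 total]
Iteration 5 adds 1:
  { A, C, D, F }  = X∖{ B, E }
  [32 total]
Iteration 6: already closed under ᶜ and ∪.

Therefore σ(𝒜) = { {}, { B }, { C }, { E }, { F }, { A, D }, { B, C }, { B, E }, { B, F }, { C, E }, { C, F }, { E, F }, { A, B, D }, { A, C, D }, { A, D, E }, { A, D, F }, { B, C, E }, { B, C, F }, { B, E, F }, { C, E, F }, { A, B, C, D }, { A, B, D, E }, { A, B, D, F }, { A, C, D, E }, { A, C, D, F }, { A, D, E, F }, { B, C, E, F }, { A, B, C, D, E }, { A, B, C, D, F }, { A, B, D, E, F }, { A, C, D, E, F }, X } (|σ(𝒜)| = 32).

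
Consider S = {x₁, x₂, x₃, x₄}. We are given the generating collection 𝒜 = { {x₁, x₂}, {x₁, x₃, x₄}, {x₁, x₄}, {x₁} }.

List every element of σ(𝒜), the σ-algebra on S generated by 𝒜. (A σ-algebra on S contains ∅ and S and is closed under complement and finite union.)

Take S₀ = 𝒜 ∪ {∅, S} = { {}, {x₁}, {x₁, x₂}, {x₁, x₄}, {x₁, x₃, x₄}, S }.
Iteration 1 adds 5:
  {x₂}  = ᶜ of {x₁, x₃, x₄}
  {x₂, x₃}  = ᶜ of {x₁, x₄}
  {x₃, x₄}  = ᶜ of {x₁, x₂}
  {x₁, x₂, x₄}  = {x₁, x₄} ∪ {x₁, x₂}
  {x₂, x₃, x₄}  = ᶜ of {x₁}
  [11 total]
Iteration 2 adds 2:
  {x₃}  = ᶜ of {x₁, x₂, x₄}
  {x₁, x₂, x₃}  = {x₁, x₂} ∪ {x₂, x₃}
  [13 total]
Iteration 3 (2 new):
  {x₄}  = ᶜ of {x₁, x₂, x₃}
  {x₁, x₃}  = {x₃} ∪ {x₁}
  [15 total]
Iteration 4 (1 new):
  {x₂, x₄}  = ᶜ of {x₁, x₃}
  [16 total]
After Iteration 5 the family is unchanged; done.

Therefore σ(𝒜) = { {}, {x₁}, {x₂}, {x₃}, {x₄}, {x₁, x₂}, {x₁, x₃}, {x₁, x₄}, {x₂, x₃}, {x₂, x₄}, {x₃, x₄}, {x₁, x₂, x₃}, {x₁, x₂, x₄}, {x₁, x₃, x₄}, {x₂, x₃, x₄}, S } (|σ(𝒜)| = 16).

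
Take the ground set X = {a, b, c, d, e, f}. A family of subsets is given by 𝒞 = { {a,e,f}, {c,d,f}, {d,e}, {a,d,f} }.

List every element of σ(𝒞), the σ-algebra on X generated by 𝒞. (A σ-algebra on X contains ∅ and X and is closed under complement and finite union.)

Answer: σ(𝒞) = { {}, {a}, {b}, {c}, {d}, {e}, {f}, {a,b}, {a,c}, {a,d}, {a,e}, {a,f}, {b,c}, {b,d}, {b,e}, {b,f}, {c,d}, {c,e}, {c,f}, {d,e}, {d,f}, {e,f}, {a,b,c}, {a,b,d}, {a,b,e}, {a,b,f}, {a,c,d}, {a,c,e}, {a,c,f}, {a,d,e}, {a,d,f}, {a,e,f}, {b,c,d}, {b,c,e}, {b,c,f}, {b,d,e}, {b,d,f}, {b,e,f}, {c,d,e}, {c,d,f}, {c,e,f}, {d,e,f}, {a,b,c,d}, {a,b,c,e}, {a,b,c,f}, {a,b,d,e}, {a,b,d,f}, {a,b,e,f}, {a,c,d,e}, {a,c,d,f}, {a,c,e,f}, {a,d,e,f}, {b,c,d,e}, {b,c,d,f}, {b,c,e,f}, {b,d,e,f}, {c,d,e,f}, {a,b,c,d,e}, {a,b,c,d,f}, {a,b,c,e,f}, {a,b,d,e,f}, {a,c,d,e,f}, {b,c,d,e,f}, X }

Check:
Take S₀ = 𝒞 ∪ {∅, X} = { {}, {d,e}, {a,d,f}, {a,e,f}, {c,d,f}, X }.
Pass 1. New:
  {a,b,e}  = ᶜ of {c,d,f}
  {b,c,d}  = ᶜ of {a,e,f}
  {b,c,e}  = ᶜ of {a,d,f}
  {a,b,c,f}  = ᶜ of {d,e}
  {a,c,d,f}  = {c,d,f} ∪ {a,d,f}
  {a,d,e,f}  = {d,e} ∪ {a,e,f}
  {c,d,e,f}  = {d,e} ∪ {c,d,f}
  {a,c,d,e,f}  = {a,e,f} ∪ {c,d,f}
  (now 14)
Pass 2. New:
  {b}  = ᶜ of {a,c,d,e,f}
  {a,b}  = ᶜ of {c,d,e,f}
  {b,c}  = ᶜ of {a,d,e,f}
  {b,e}  = ᶜ of {a,c,d,f}
  {a,b,c,e}  = {a,b,e} ∪ {b,c,e}
  {a,b,d,e}  = {d,e} ∪ {a,b,e}
  {a,b,e,f}  = {a,b,e} ∪ {a,e,f}
  {b,c,d,e}  = {b,c,d} ∪ {d,e}
  {b,c,d,f}  = {b,c,d} ∪ {c,d,f}
  {a,b,c,d,e}  = {b,c,d} ∪ {a,b,e}
  {a,b,c,d,f}  = {b,c,d} ∪ {a,d,f}
  {a,b,c,e,f}  = {a,b,c,f} ∪ {a,b,e}
  {a,b,d,e,f}  = {a,d,e,f} ∪ {a,b,e}
  {b,c,d,e,f}  = {b,c,d} ∪ {c,d,e,f}
  (now 28)
Pass 3: 14 new —
  {a}  = ᶜ of {b,c,d,e,f}
  {c}  = ᶜ of {a,b,d,e,f}
  {d}  = ᶜ of {a,b,c,e,f}
  {e}  = ᶜ of {a,b,c,d,f}
  {f}  = ᶜ of {a,b,c,d,e}
  {a,e}  = ᶜ of {b,c,d,f}
  {a,f}  = ᶜ of {b,c,d,e}
  {c,d}  = ᶜ of {a,b,e,f}
  {c,f}  = ᶜ of {a,b,d,e}
  {d,f}  = ᶜ of {a,b,c,e}
  {a,b,c}  = {a,b} ∪ {b,c}
  {b,d,e}  = {b,e} ∪ {d,e}
  {a,b,c,d}  = {b,c,d} ∪ {a,b}
  {a,b,d,f}  = {b} ∪ {a,d,f}
  (now 42)
Pass 4: +22 →
  {a,c}  = {c} ∪ {a}
  {a,d}  = {d} ∪ {a}
  {b,d}  = {b} ∪ {d}
  {b,f}  = {b} ∪ {f}
  {c,e}  = ᶜ of {a,b,d,f}
  {e,f}  = ᶜ of {a,b,c,d}
  {a,b,d}  = {a,b} ∪ {d}
  {a,b,f}  = {a,f} ∪ {b}
  {a,c,d}  = {c,d} ∪ {a}
  {a,c,e}  = {c} ∪ {a,e}
  {a,c,f}  = ᶜ of {b,d,e}
  {a,d,e}  = {d,e} ∪ {a}
  {b,c,f}  = {b} ∪ {c,f}
  {b,d,f}  = {b} ∪ {d,f}
  {b,e,f}  = {b,e} ∪ {f}
  {c,d,e}  = {c,d} ∪ {d,e}
  {c,e,f}  = {c,f} ∪ {e}
  {d,e,f}  = ᶜ of {a,b,c}
  {a,c,d,e}  = {c,d} ∪ {a,e}
  {a,c,e,f}  = {a,e,f} ∪ {c}
  {b,c,e,f}  = {c,f} ∪ {b,e}
  {b,d,e,f}  = {b,d,e} ∪ {d,f}
  (now 64)
Pass 5: closed — nothing new.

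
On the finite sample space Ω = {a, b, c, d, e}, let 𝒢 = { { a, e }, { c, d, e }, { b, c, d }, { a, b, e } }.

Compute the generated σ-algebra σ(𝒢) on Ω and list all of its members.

σ(𝒢) = { ∅, { a }, { b }, { e }, { a, b }, { a, e }, { b, e }, { c, d }, { a, b, e }, { a, c, d }, { b, c, d }, { c, d, e }, { a, b, c, d }, { a, c, d, e }, { b, c, d, e }, Ω }

Check:
Start: 𝒢 ∪ {∅, Ω} = { ∅, { a, e }, { a, b, e }, { b, c, d }, { c, d, e }, Ω }.
Step 1: 4 new —
  { a, b }  = complement { c, d, e }
  { c, d }  = complement { a, b, e }
  { a, c, d, e }  = { c, d, e } ∪ { a, e }
  { b, c, d, e }  = { c, d, e } ∪ { b, c, d }
  — 10 sets.
Step 2: +3 →
  { a }  = complement { b, c, d, e }
  { b }  = complement { a, c, d, e }
  { a, b, c, d }  = { c, d } ∪ { a, b }
  — 13 sets.
Step 3 (2 new):
  { e }  = complement { a, b, c, d }
  { a, c, d }  = { c, d } ∪ { a }
  — 15 sets.
Step 4 adds 1:
  { b, e }  = complement { a, c, d }
  — 16 sets.
Step 5: no new sets; the family is a σ-algebra.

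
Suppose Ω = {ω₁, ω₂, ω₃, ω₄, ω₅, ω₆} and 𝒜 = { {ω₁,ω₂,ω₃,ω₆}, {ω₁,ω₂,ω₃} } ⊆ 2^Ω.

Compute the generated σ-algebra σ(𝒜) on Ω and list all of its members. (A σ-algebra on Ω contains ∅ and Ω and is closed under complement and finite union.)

Initial family (4 sets): { {}, {ω₁,ω₂,ω₃}, {ω₁,ω₂,ω₃,ω₆}, Ω }.
Round 1. New:
  {ω₄,ω₅}  = {ω₁,ω₂,ω₃,ω₆}ᶜ
  {ω₄,ω₅,ω₆}  = {ω₁,ω₂,ω₃}ᶜ
  — 6 sets.
Round 2: 1 new —
  {ω₁,ω₂,ω₃,ω₄,ω₅}  = {ω₄,ω₅} ∪ {ω₁,ω₂,ω₃}
  — 7 sets.
Round 3 adds 1:
  {ω₆}  = {ω₁,ω₂,ω₃,ω₄,ω₅}ᶜ
  — 8 sets.
After Round 4 the family is unchanged; done.

Hence σ(𝒜) has 8 members: { {}, {ω₆}, {ω₄,ω₅}, {ω₁,ω₂,ω₃}, {ω₄,ω₅,ω₆}, {ω₁,ω₂,ω₃,ω₆}, {ω₁,ω₂,ω₃,ω₄,ω₅}, Ω }.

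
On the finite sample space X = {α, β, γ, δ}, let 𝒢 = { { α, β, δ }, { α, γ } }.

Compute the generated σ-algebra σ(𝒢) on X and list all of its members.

Initial family (4 sets): { {  }, { α, γ }, { α, β, δ }, X }.
Pass 1. New:
  { γ }  = complement { α, β, δ }
  { β, δ }  = complement { α, γ }
  [6 total]
Pass 2: 1 new —
  { β, γ, δ }  = { γ } ∪ { β, δ }
  [7 total]
Pass 3. New:
  { α }  = complement { β, γ, δ }
  [8 total]
Pass 4: already closed under ᶜ and ∪.

|σ(𝒢)| = 8.  σ(𝒢) = { {  }, { α }, { γ }, { α, γ }, { β, δ }, { α, β, δ }, { β, γ, δ }, X }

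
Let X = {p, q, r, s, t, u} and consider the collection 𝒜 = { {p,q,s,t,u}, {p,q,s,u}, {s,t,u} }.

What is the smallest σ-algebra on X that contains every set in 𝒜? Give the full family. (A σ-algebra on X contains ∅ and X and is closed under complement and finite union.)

Initial family (5 sets): { ∅, {s,t,u}, {p,q,s,u}, {p,q,s,t,u}, X }.
Pass 1: +3 →
  {r}  = complement {p,q,s,t,u}
  {r,t}  = complement {p,q,s,u}
  {p,q,r}  = complement {s,t,u}
  (now 8)
Pass 2 (3 new):
  {p,q,r,t}  = {r,t} ∪ {p,q,r}
  {r,s,t,u}  = {r,t} ∪ {s,t,u}
  {p,q,r,s,u}  = {r} ∪ {p,q,s,u}
  (now 11)
Pass 3: 3 new —
  {t}  = complement {p,q,r,s,u}
  {p,q}  = complement {r,s,t,u}
  {s,u}  = complement {p,q,r,t}
  (now 14)
Pass 4 (2 new):
  {p,q,t}  = {p,q} ∪ {t}
  {r,s,u}  = {r} ∪ {s,u}
  (now 16)
Pass 5: no new sets; the family is a σ-algebra.

Therefore σ(𝒜) = { ∅, {r}, {t}, {p,q}, {r,t}, {s,u}, {p,q,r}, {p,q,t}, {r,s,u}, {s,t,u}, {p,q,r,t}, {p,q,s,u}, {r,s,t,u}, {p,q,r,s,u}, {p,q,s,t,u}, X } (|σ(𝒜)| = 16).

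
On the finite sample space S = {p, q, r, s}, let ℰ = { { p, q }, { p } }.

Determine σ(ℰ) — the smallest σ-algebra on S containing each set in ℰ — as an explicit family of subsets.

Answer: σ(ℰ) = { {}, { p }, { q }, { p, q }, { r, s }, { p, r, s }, { q, r, s }, S }

Trace:
Begin from { {}, { p }, { p, q }, S } (that is, ℰ plus ∅ and S).
Round 1. New:
  { r, s }  = S∖{ p, q }
  { q, r, s }  = S∖{ p }
  — 6 sets.
Round 2 (1 new):
  { p, r, s }  = { r, s } ∪ { p }
  — 7 sets.
Round 3 (1 new):
  { q }  = S∖{ p, r, s }
  — 8 sets.
Round 4 adds nothing — fixpoint reached.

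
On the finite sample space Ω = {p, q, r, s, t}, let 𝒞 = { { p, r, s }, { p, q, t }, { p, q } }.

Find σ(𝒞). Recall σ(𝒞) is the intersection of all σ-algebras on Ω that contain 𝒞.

Begin from { {  }, { p, q }, { p, q, t }, { p, r, s }, Ω } (that is, 𝒞 plus ∅ and Ω).
Step 1. New:
  { q, t }  = complement { p, r, s }
  { r, s }  = complement { p, q, t }
  { r, s, t }  = complement { p, q }
  { p, q, r, s }  = { p, r, s } ∪ { p, q }
  (now 9)
Step 2: 3 new —
  { t }  = complement { p, q, r, s }
  { p, r, s, t }  = { r, s, t } ∪ { p, r, s }
  { q, r, s, t }  = { q, t } ∪ { r, s, t }
  (now 12)
Step 3 adds 2:
  { p }  = complement { q, r, s, t }
  { q }  = complement { p, r, s, t }
  (now 14)
Step 4: 2 new —
  { p, t }  = { t } ∪ { p }
  { q, r, s }  = { r, s } ∪ { q }
  (now 16)
Step 5: closed — nothing new.

Therefore σ(𝒞) = { {  }, { p }, { q }, { t }, { p, q }, { p, t }, { q, t }, { r, s }, { p, q, t }, { p, r, s }, { q, r, s }, { r, s, t }, { p, q, r, s }, { p, r, s, t }, { q, r, s, t }, Ω } (|σ(𝒞)| = 16).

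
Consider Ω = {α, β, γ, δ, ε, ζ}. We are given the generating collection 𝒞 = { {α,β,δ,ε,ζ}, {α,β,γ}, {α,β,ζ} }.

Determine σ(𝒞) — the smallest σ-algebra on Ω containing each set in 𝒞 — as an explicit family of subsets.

|σ(𝒞)| = 16.  σ(𝒞) = { {}, {γ}, {ζ}, {α,β}, {γ,ζ}, {δ,ε}, {α,β,γ}, {α,β,ζ}, {γ,δ,ε}, {δ,ε,ζ}, {α,β,γ,ζ}, {α,β,δ,ε}, {γ,δ,ε,ζ}, {α,β,γ,δ,ε}, {α,β,δ,ε,ζ}, Ω }

Trace:
Initial family (5 sets): { {}, {α,β,γ}, {α,β,ζ}, {α,β,δ,ε,ζ}, Ω }.
Step 1 (4 new):
  {γ}  = {α,β,δ,ε,ζ}ᶜ
  {γ,δ,ε}  = {α,β,ζ}ᶜ
  {δ,ε,ζ}  = {α,β,γ}ᶜ
  {α,β,γ,ζ}  = {α,β,γ} ∪ {α,β,ζ}
Step 2: +3 →
  {δ,ε}  = {α,β,γ,ζ}ᶜ
  {γ,δ,ε,ζ}  = {γ,δ,ε} ∪ {δ,ε,ζ}
  {α,β,γ,δ,ε}  = {γ,δ,ε} ∪ {α,β,γ}
Step 3: +2 →
  {ζ}  = {α,β,γ,δ,ε}ᶜ
  {α,β}  = {γ,δ,ε,ζ}ᶜ
Step 4 adds 2:
  {γ,ζ}  = {γ} ∪ {ζ}
  {α,β,δ,ε}  = {δ,ε} ∪ {α,β}
Step 5: no new sets; the family is a σ-algebra.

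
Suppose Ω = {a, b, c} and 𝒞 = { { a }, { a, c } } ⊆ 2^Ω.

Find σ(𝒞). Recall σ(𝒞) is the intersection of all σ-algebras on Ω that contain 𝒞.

|σ(𝒞)| = 8.  σ(𝒞) = { {  }, { a }, { b }, { c }, { a, b }, { a, c }, { b, c }, Ω }

Derivation:
Initial family (4 sets): { {  }, { a }, { a, c }, Ω }.
Pass 1: 2 new —
  { b }  = Ω∖{ a, c }
  { b, c }  = Ω∖{ a }
  |family| = 6
Pass 2 adds 1:
  { a, b }  = { b } ∪ { a }
  |family| = 7
Pass 3. New:
  { c }  = Ω∖{ a, b }
  |family| = 8
Pass 4: stable.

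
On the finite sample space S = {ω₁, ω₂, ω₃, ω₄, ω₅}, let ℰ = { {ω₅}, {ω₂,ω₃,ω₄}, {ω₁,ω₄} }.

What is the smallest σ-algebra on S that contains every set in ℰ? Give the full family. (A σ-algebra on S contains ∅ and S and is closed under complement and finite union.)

|σ(ℰ)| = 16.  σ(ℰ) = { {}, {ω₁}, {ω₄}, {ω₅}, {ω₁,ω₄}, {ω₁,ω₅}, {ω₂,ω₃}, {ω₄,ω₅}, {ω₁,ω₂,ω₃}, {ω₁,ω₄,ω₅}, {ω₂,ω₃,ω₄}, {ω₂,ω₃,ω₅}, {ω₁,ω₂,ω₃,ω₄}, {ω₁,ω₂,ω₃,ω₅}, {ω₂,ω₃,ω₄,ω₅}, S }

Check:
Take S₀ = ℰ ∪ {∅, S} = { {}, {ω₅}, {ω₁,ω₄}, {ω₂,ω₃,ω₄}, S }.
Round 1 adds 5:
  {ω₁,ω₅}  = S∖{ω₂,ω₃,ω₄}
  {ω₁,ω₄,ω₅}  = {ω₁,ω₄} ∪ {ω₅}
  {ω₂,ω₃,ω₅}  = S∖{ω₁,ω₄}
  {ω₁,ω₂,ω₃,ω₄}  = S∖{ω₅}
  {ω₂,ω₃,ω₄,ω₅}  = {ω₂,ω₃,ω₄} ∪ {ω₅}
Round 2: 3 new —
  {ω₁}  = S∖{ω₂,ω₃,ω₄,ω₅}
  {ω₂,ω₃}  = S∖{ω₁,ω₄,ω₅}
  {ω₁,ω₂,ω₃,ω₅}  = {ω₂,ω₃,ω₅} ∪ {ω₁,ω₅}
Round 3. New:
  {ω₄}  = S∖{ω₁,ω₂,ω₃,ω₅}
  {ω₁,ω₂,ω₃}  = {ω₂,ω₃} ∪ {ω₁}
Round 4. New:
  {ω₄,ω₅}  = S∖{ω₁,ω₂,ω₃}
Round 5: no new sets; the family is a σ-algebra.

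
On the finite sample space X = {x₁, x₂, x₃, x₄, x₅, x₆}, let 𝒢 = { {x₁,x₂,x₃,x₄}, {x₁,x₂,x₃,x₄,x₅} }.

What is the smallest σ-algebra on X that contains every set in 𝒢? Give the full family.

Start: 𝒢 ∪ {∅, X} = { {}, {x₁,x₂,x₃,x₄}, {x₁,x₂,x₃,x₄,x₅}, X }.
Iteration 1 (2 new):
  {x₆}  = complement {x₁,x₂,x₃,x₄,x₅}
  {x₅,x₆}  = complement {x₁,x₂,x₃,x₄}
  [6 total]
Iteration 2 (1 new):
  {x₁,x₂,x₃,x₄,x₆}  = {x₁,x₂,x₃,x₄} ∪ {x₆}
  [7 total]
Iteration 3 adds 1:
  {x₅}  = complement {x₁,x₂,x₃,x₄,x₆}
  [8 total]
Iteration 4: no new sets; the family is a σ-algebra.

Hence σ(𝒢) has 8 members: { {}, {x₅}, {x₆}, {x₅,x₆}, {x₁,x₂,x₃,x₄}, {x₁,x₂,x₃,x₄,x₅}, {x₁,x₂,x₃,x₄,x₆}, X }.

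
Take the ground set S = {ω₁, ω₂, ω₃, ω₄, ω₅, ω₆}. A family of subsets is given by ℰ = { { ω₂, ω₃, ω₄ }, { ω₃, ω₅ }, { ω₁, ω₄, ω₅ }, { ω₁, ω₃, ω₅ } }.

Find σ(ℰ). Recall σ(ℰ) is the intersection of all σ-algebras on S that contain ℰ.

Start: ℰ ∪ {∅, S} = { {}, { ω₃, ω₅ }, { ω₁, ω₃, ω₅ }, { ω₁, ω₄, ω₅ }, { ω₂, ω₃, ω₄ }, S }.
Step 1: 7 new —
  { ω₁, ω₅, ω₆ }  = complement { ω₂, ω₃, ω₄ }
  { ω₂, ω₃, ω₆ }  = complement { ω₁, ω₄, ω₅ }
  { ω₂, ω₄, ω₆ }  = complement { ω₁, ω₃, ω₅ }
  { ω₁, ω₂, ω₄, ω₆ }  = complement { ω₃, ω₅ }
  { ω₁, ω₃, ω₄, ω₅ }  = { ω₁, ω₄, ω₅ } ∪ { ω₃, ω₅ }
  { ω₂, ω₃, ω₄, ω₅ }  = { ω₂, ω₃, ω₄ } ∪ { ω₃, ω₅ }
  { ω₁, ω₂, ω₃, ω₄, ω₅ }  = { ω₁, ω₄, ω₅ } ∪ { ω₂, ω₃, ω₄ }
  — 13 sets.
Step 2: +12 →
  { ω₆ }  = complement { ω₁, ω₂, ω₃, ω₄, ω₅ }
  { ω₁, ω₆ }  = complement { ω₂, ω₃, ω₄, ω₅ }
  { ω₂, ω₆ }  = complement { ω₁, ω₃, ω₄, ω₅ }
  { ω₁, ω₃, ω₅, ω₆ }  = { ω₁, ω₃, ω₅ } ∪ { ω₁, ω₅, ω₆ }
  { ω₁, ω₄, ω₅, ω₆ }  = { ω₁, ω₄, ω₅ } ∪ { ω₁, ω₅, ω₆ }
  { ω₂, ω₃, ω₄, ω₆ }  = { ω₂, ω₄, ω₆ } ∪ { ω₂, ω₃, ω₄ }
  { ω₂, ω₃, ω₅, ω₆ }  = { ω₂, ω₃, ω₆ } ∪ { ω₃, ω₅ }
  { ω₁, ω₂, ω₃, ω₄, ω₆ }  = { ω₁, ω₂, ω₄, ω₆ } ∪ { ω₂, ω₃, ω₄ }
  { ω₁, ω₂, ω₃, ω₅, ω₆ }  = { ω₂, ω₃, ω₆ } ∪ { ω₁, ω₃, ω₅ }
  { ω₁, ω₂, ω₄, ω₅, ω₆ }  = { ω₁, ω₄, ω₅ } ∪ { ω₂, ω₄, ω₆ }
  { ω₁, ω₃, ω₄, ω₅, ω₆ }  = { ω₁, ω₅, ω₆ } ∪ { ω₁, ω₃, ω₄, ω₅ }
  { ω₂, ω₃, ω₄, ω₅, ω₆ }  = { ω₂, ω₄, ω₆ } ∪ { ω₂, ω₃, ω₄, ω₅ }
  — 25 sets.
Step 3 (13 new):
  { ω₁ }  = complement { ω₂, ω₃, ω₄, ω₅, ω₆ }
  { ω₂ }  = complement { ω₁, ω₃, ω₄, ω₅, ω₆ }
  { ω₃ }  = complement { ω₁, ω₂, ω₄, ω₅, ω₆ }
  { ω₄ }  = complement { ω₁, ω₂, ω₃, ω₅, ω₆ }
  { ω₅ }  = complement { ω₁, ω₂, ω₃, ω₄, ω₆ }
  { ω₁, ω₄ }  = complement { ω₂, ω₃, ω₅, ω₆ }
  { ω₁, ω₅ }  = complement { ω₂, ω₃, ω₄, ω₆ }
  { ω₂, ω₃ }  = complement { ω₁, ω₄, ω₅, ω₆ }
  { ω₂, ω₄ }  = complement { ω₁, ω₃, ω₅, ω₆ }
  { ω₁, ω₂, ω₆ }  = { ω₁, ω₆ } ∪ { ω₂, ω₆ }
  { ω₃, ω₅, ω₆ }  = { ω₃, ω₅ } ∪ { ω₆ }
  { ω₁, ω₂, ω₃, ω₆ }  = { ω₁, ω₆ } ∪ { ω₂, ω₃, ω₆ }
  { ω₁, ω₂, ω₅, ω₆ }  = { ω₁, ω₅, ω₆ } ∪ { ω₂, ω₆ }
  — 38 sets.
Step 4: 23 new —
  { ω₁, ω₂ }  = { ω₂ } ∪ { ω₁ }
  { ω₁, ω₃ }  = { ω₃ } ∪ { ω₁ }
  { ω₂, ω₅ }  = { ω₂ } ∪ { ω₅ }
  { ω₃, ω₄ }  = complement { ω₁, ω₂, ω₅, ω₆ }
  { ω₃, ω₆ }  = { ω₃ } ∪ { ω₆ }
  { ω₄, ω₅ }  = complement { ω₁, ω₂, ω₃, ω₆ }
  { ω₄, ω₆ }  = { ω₄ } ∪ { ω₆ }
  { ω₅, ω₆ }  = { ω₆ } ∪ { ω₅ }
  { ω₁, ω₂, ω₃ }  = { ω₂, ω₃ } ∪ { ω₁ }
  { ω₁, ω₂, ω₄ }  = complement { ω₃, ω₅, ω₆ }
  { ω₁, ω₂, ω₅ }  = { ω₂ } ∪ { ω₁, ω₅ }
  { ω₁, ω₃, ω₄ }  = { ω₃ } ∪ { ω₁, ω₄ }
  { ω₁, ω₃, ω₆ }  = { ω₁, ω₆ } ∪ { ω₃ }
  { ω₁, ω₄, ω₆ }  = { ω₁, ω₆ } ∪ { ω₄ }
  { ω₂, ω₃, ω₅ }  = { ω₂ } ∪ { ω₃, ω₅ }
  { ω₂, ω₄, ω₅ }  = { ω₂, ω₄ } ∪ { ω₅ }
  { ω₂, ω₅, ω₆ }  = { ω₂, ω₆ } ∪ { ω₅ }
  { ω₃, ω₄, ω₅ }  = complement { ω₁, ω₂, ω₆ }
  { ω₁, ω₂, ω₃, ω₄ }  = { ω₂, ω₃ } ∪ { ω₁, ω₄ }
  { ω₁, ω₂, ω₃, ω₅ }  = { ω₁, ω₃, ω₅ } ∪ { ω₂ }
  { ω₁, ω₂, ω₄, ω₅ }  = { ω₂ } ∪ { ω₁, ω₄, ω₅ }
  { ω₂, ω₄, ω₅, ω₆ }  = { ω₂, ω₄, ω₆ } ∪ { ω₅ }
  { ω₃, ω₄, ω₅, ω₆ }  = { ω₄ } ∪ { ω₃, ω₅, ω₆ }
  — 61 sets.
Step 5 adds 3:
  { ω₃, ω₄, ω₆ }  = complement { ω₁, ω₂, ω₅ }
  { ω₄, ω₅, ω₆ }  = complement { ω₁, ω₂, ω₃ }
  { ω₁, ω₃, ω₄, ω₆ }  = complement { ω₂, ω₅ }
  — 64 sets.
Step 6 adds nothing — fixpoint reached.

Hence σ(ℰ) has 64 members: { {}, { ω₁ }, { ω₂ }, { ω₃ }, { ω₄ }, { ω₅ }, { ω₆ }, { ω₁, ω₂ }, { ω₁, ω₃ }, { ω₁, ω₄ }, { ω₁, ω₅ }, { ω₁, ω₆ }, { ω₂, ω₃ }, { ω₂, ω₄ }, { ω₂, ω₅ }, { ω₂, ω₆ }, { ω₃, ω₄ }, { ω₃, ω₅ }, { ω₃, ω₆ }, { ω₄, ω₅ }, { ω₄, ω₆ }, { ω₅, ω₆ }, { ω₁, ω₂, ω₃ }, { ω₁, ω₂, ω₄ }, { ω₁, ω₂, ω₅ }, { ω₁, ω₂, ω₆ }, { ω₁, ω₃, ω₄ }, { ω₁, ω₃, ω₅ }, { ω₁, ω₃, ω₆ }, { ω₁, ω₄, ω₅ }, { ω₁, ω₄, ω₆ }, { ω₁, ω₅, ω₆ }, { ω₂, ω₃, ω₄ }, { ω₂, ω₃, ω₅ }, { ω₂, ω₃, ω₆ }, { ω₂, ω₄, ω₅ }, { ω₂, ω₄, ω₆ }, { ω₂, ω₅, ω₆ }, { ω₃, ω₄, ω₅ }, { ω₃, ω₄, ω₆ }, { ω₃, ω₅, ω₆ }, { ω₄, ω₅, ω₆ }, { ω₁, ω₂, ω₃, ω₄ }, { ω₁, ω₂, ω₃, ω₅ }, { ω₁, ω₂, ω₃, ω₆ }, { ω₁, ω₂, ω₄, ω₅ }, { ω₁, ω₂, ω₄, ω₆ }, { ω₁, ω₂, ω₅, ω₆ }, { ω₁, ω₃, ω₄, ω₅ }, { ω₁, ω₃, ω₄, ω₆ }, { ω₁, ω₃, ω₅, ω₆ }, { ω₁, ω₄, ω₅, ω₆ }, { ω₂, ω₃, ω₄, ω₅ }, { ω₂, ω₃, ω₄, ω₆ }, { ω₂, ω₃, ω₅, ω₆ }, { ω₂, ω₄, ω₅, ω₆ }, { ω₃, ω₄, ω₅, ω₆ }, { ω₁, ω₂, ω₃, ω₄, ω₅ }, { ω₁, ω₂, ω₃, ω₄, ω₆ }, { ω₁, ω₂, ω₃, ω₅, ω₆ }, { ω₁, ω₂, ω₄, ω₅, ω₆ }, { ω₁, ω₃, ω₄, ω₅, ω₆ }, { ω₂, ω₃, ω₄, ω₅, ω₆ }, S }.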